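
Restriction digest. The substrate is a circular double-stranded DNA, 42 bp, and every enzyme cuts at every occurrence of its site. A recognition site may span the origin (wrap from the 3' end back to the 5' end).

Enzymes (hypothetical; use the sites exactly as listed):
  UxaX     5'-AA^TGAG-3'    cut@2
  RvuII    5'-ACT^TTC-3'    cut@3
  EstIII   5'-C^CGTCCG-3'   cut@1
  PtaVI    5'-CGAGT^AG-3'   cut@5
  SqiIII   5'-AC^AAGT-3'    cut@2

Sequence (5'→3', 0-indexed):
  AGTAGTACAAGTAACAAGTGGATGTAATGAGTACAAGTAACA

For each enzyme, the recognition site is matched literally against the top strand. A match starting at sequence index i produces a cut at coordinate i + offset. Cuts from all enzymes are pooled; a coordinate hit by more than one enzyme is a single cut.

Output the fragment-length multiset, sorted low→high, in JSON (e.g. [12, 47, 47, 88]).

Scan for sites:
  UxaX (AATGAG, off=2): starts [25] → cuts [27]
  RvuII (ACTTTC, off=3): no sites
  EstIII (CCGTCCG, off=1): no sites
  PtaVI (CGAGTAG, off=5): no sites
  SqiIII (ACAAGT, off=2): starts [6, 13, 32, 39] → cuts [8, 15, 34, 41]

Pooled cuts: [8, 15, 27, 34, 41]

Fragment lengths:
  8→15: 7 bp
  15→27: 12 bp
  27→34: 7 bp
  34→41: 7 bp
  41→8 (wrap): 42-41+8 = 9 bp

[7,7,7,9,12]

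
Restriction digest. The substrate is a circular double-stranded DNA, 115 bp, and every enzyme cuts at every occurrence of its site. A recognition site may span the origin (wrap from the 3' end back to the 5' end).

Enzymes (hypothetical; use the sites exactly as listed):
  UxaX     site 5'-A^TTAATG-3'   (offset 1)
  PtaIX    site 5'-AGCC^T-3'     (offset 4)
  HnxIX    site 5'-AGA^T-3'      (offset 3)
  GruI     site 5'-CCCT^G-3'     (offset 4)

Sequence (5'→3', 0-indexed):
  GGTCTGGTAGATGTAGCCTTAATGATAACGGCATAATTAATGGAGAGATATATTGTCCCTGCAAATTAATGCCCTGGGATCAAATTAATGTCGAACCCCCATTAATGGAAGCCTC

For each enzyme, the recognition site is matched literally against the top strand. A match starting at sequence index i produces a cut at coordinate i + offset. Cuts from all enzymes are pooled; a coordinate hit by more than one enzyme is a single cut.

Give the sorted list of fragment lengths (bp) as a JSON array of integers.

[5,7,9,10,12,12,12,13,17,18]

Scan for sites:
  UxaX ATTAATG/1: at [35, 64, 83, 100] ⇒ [36, 65, 84, 101]
  PtaIX AGCCT/4: at [14, 109] ⇒ [18, 113]
  HnxIX AGAT/3: at [8, 45] ⇒ [11, 48]
  GruI CCCTG/4: at [56, 71] ⇒ [60, 75]

Pooled cuts: [11, 18, 36, 48, 60, 65, 75, 84, 101, 113]

Fragment lengths:
  11→18: 7 bp
  18→36: 18 bp
  36→48: 12 bp
  48→60: 12 bp
  60→65: 5 bp
  65→75: 10 bp
  75→84: 9 bp
  84→101: 17 bp
  101→113: 12 bp
  113→11 (wrap): 115-113+11 = 13 bp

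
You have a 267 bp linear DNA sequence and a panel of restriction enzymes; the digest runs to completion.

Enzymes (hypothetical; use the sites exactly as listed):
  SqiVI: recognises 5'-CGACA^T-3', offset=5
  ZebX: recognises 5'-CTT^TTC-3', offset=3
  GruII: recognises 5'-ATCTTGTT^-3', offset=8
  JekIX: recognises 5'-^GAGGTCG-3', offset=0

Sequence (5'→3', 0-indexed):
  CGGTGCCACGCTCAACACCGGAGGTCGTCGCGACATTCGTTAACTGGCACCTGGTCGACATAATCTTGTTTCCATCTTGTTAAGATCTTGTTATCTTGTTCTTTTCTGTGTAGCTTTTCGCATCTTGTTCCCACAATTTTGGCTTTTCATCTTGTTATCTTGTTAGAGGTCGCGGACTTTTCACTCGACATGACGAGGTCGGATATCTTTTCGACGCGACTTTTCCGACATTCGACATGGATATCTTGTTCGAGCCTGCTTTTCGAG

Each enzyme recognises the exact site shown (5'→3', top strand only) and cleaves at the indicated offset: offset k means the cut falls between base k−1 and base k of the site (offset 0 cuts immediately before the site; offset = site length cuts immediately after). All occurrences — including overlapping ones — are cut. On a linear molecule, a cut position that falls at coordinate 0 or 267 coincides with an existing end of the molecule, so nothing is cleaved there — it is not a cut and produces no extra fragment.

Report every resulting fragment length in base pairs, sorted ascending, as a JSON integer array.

[1,3,4,6,7,8,8,8,10,11,11,11,11,11,13,13,13,13,14,15,15,16,20,25]

Per-enzyme occurrences:
  SqiVI CGACAT/5: at [30, 55, 185, 225, 232] ⇒ [35, 60, 190, 230, 237]
  ZebX CTTTTC/3: at [100, 113, 142, 176, 206, 219, 258] ⇒ [103, 116, 145, 179, 209, 222, 261]
  GruII ATCTTGTT/8: at [62, 73, 84, 92, 121, 148, 156, 242] ⇒ [70, 81, 92, 100, 129, 156, 164, 250]
  JekIX GAGGTCG/0: at [20, 165, 194] ⇒ [20, 165, 194]

All cut coordinates (distinct, sorted): [20, 35, 60, 70, 81, 92, 100, 103, 116, 129, 145, 156, 164, 165, 179, 190, 194, 209, 222, 230, 237, 250, 261]

Fragment lengths:
  [0,20): 20 bp
  [20,35): 15 bp
  [35,60): 25 bp
  [60,70): 10 bp
  [70,81): 11 bp
  [81,92): 11 bp
  [92,100): 8 bp
  [100,103): 3 bp
  [103,116): 13 bp
  [116,129): 13 bp
  [129,145): 16 bp
  [145,156): 11 bp
  [156,164): 8 bp
  [164,165): 1 bp
  [165,179): 14 bp
  [179,190): 11 bp
  [190,194): 4 bp
  [194,209): 15 bp
  [209,222): 13 bp
  [222,230): 8 bp
  [230,237): 7 bp
  [237,250): 13 bp
  [250,261): 11 bp
  [261,267): 6 bp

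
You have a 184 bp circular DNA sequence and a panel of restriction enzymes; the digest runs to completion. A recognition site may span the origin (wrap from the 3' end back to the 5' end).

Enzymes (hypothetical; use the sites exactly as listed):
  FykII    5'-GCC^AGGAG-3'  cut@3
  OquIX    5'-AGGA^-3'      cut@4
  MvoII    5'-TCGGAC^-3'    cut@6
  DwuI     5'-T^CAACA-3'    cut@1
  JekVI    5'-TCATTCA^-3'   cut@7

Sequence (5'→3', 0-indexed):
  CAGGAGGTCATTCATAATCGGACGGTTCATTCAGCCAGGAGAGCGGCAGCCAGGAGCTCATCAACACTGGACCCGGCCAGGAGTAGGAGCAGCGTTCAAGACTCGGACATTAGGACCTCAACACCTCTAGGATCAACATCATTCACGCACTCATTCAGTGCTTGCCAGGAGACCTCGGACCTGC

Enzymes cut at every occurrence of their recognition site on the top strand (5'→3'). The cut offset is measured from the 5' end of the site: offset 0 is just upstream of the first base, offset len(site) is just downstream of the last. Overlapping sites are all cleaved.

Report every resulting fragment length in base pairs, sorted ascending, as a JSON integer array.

[1,3,3,4,4,4,4,4,5,6,6,7,9,9,9,10,10,11,12,12,14,17,20]

Scan for sites:
  FykII GCCAGGAG/3: at [33, 48, 75, 163, 182] ⇒ [1, 36, 51, 78, 166]
  OquIX AGGA/4: at [1, 36, 51, 78, 84, 111, 128, 166] ⇒ [5, 40, 55, 82, 88, 115, 132, 170]
  MvoII TCGGAC/6: at [17, 102, 174] ⇒ [23, 108, 180]
  DwuI TCAACA/1: at [60, 117, 132] ⇒ [61, 118, 133]
  JekVI TCATTCA/7: at [7, 26, 138, 150] ⇒ [14, 33, 145, 157]

Pooled cuts: [1, 5, 14, 23, 33, 36, 40, 51, 55, 61, 78, 82, 88, 108, 115, 118, 132, 133, 145, 157, 166, 170, 180]

Fragments:
  1→5: 4 bp
  5→14: 9 bp
  14→23: 9 bp
  23→33: 10 bp
  33→36: 3 bp
  36→40: 4 bp
  40→51: 11 bp
  51→55: 4 bp
  55→61: 6 bp
  61→78: 17 bp
  78→82: 4 bp
  82→88: 6 bp
  88→108: 20 bp
  108→115: 7 bp
  115→118: 3 bp
  118→132: 14 bp
  132→133: 1 bp
  133→145: 12 bp
  145→157: 12 bp
  157→166: 9 bp
  166→170: 4 bp
  170→180: 10 bp
  180→1 (wrap): 184-180+1 = 5 bp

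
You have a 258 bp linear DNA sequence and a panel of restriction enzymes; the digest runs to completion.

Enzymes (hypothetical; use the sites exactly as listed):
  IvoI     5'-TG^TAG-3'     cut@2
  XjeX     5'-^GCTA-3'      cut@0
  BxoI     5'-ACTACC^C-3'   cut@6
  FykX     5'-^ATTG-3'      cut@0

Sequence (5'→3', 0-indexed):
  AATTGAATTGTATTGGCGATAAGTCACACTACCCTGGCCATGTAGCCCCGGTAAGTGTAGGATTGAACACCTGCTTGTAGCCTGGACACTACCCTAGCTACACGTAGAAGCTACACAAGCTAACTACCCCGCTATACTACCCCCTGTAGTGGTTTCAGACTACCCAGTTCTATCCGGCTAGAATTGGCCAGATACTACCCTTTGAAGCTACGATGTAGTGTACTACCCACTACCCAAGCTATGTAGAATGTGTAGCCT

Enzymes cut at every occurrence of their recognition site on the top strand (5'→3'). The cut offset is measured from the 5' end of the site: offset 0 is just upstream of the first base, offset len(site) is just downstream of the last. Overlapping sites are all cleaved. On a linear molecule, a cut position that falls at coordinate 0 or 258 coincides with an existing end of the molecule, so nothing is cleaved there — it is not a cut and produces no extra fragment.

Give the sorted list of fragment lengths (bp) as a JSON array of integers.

[1,2,3,3,4,5,5,5,6,6,6,7,7,9,9,9,9,10,11,12,12,13,15,16,16,17,18,22]

Site scan:
  IvoI TGTAG/2: at [40, 55, 75, 144, 213, 241, 250] ⇒ [42, 57, 77, 146, 215, 243, 252]
  XjeX GCTA/0: at [96, 109, 118, 130, 176, 206, 237] ⇒ [96, 109, 118, 130, 176, 206, 237]
  BxoI ACTACCC/6: at [27, 87, 122, 135, 158, 193, 221, 228] ⇒ [33, 93, 128, 141, 164, 199, 227, 234]
  FykX ATTG/0: at [1, 6, 11, 61, 182] ⇒ [1, 6, 11, 61, 182]

All cut coordinates (distinct, sorted): [1, 6, 11, 33, 42, 57, 61, 77, 93, 96, 109, 118, 128, 130, 141, 146, 164, 176, 182, 199, 206, 215, 227, 234, 237, 243, 252]

Fragment lengths:
  [0,1): 1 bp
  [1,6): 5 bp
  [6,11): 5 bp
  [11,33): 22 bp
  [33,42): 9 bp
  [42,57): 15 bp
  [57,61): 4 bp
  [61,77): 16 bp
  [77,93): 16 bp
  [93,96): 3 bp
  [96,109): 13 bp
  [109,118): 9 bp
  [118,128): 10 bp
  [128,130): 2 bp
  [130,141): 11 bp
  [141,146): 5 bp
  [146,164): 18 bp
  [164,176): 12 bp
  [176,182): 6 bp
  [182,199): 17 bp
  [199,206): 7 bp
  [206,215): 9 bp
  [215,227): 12 bp
  [227,234): 7 bp
  [234,237): 3 bp
  [237,243): 6 bp
  [243,252): 9 bp
  [252,258): 6 bp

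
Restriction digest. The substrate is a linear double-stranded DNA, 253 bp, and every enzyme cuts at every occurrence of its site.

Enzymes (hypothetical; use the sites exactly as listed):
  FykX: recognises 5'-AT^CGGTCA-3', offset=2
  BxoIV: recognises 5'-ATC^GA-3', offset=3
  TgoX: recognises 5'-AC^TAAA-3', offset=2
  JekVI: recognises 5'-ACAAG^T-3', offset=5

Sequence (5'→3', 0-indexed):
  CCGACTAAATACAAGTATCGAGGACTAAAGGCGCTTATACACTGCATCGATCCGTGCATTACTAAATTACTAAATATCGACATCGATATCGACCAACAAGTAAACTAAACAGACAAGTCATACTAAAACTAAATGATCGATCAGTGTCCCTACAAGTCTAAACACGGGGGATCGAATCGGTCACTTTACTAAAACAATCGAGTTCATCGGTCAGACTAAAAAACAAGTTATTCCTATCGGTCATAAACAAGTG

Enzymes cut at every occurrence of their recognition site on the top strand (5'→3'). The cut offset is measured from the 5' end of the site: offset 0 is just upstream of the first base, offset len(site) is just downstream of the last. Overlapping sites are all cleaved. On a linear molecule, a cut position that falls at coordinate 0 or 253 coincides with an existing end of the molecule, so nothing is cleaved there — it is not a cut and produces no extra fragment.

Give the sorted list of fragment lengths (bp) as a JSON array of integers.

Per-enzyme occurrences:
  FykX (ATCGGTCA, off=2): starts [175, 205, 235] → cuts [177, 207, 237]
  BxoIV (ATCGA, off=3): starts [16, 45, 75, 81, 87, 135, 170, 196] → cuts [19, 48, 78, 84, 90, 138, 173, 199]
  TgoX (ACTAAA, off=2): starts [3, 23, 60, 68, 103, 121, 127, 187, 214] → cuts [5, 25, 62, 70, 105, 123, 129, 189, 216]
  JekVI (ACAAGT, off=5): starts [10, 95, 112, 151, 222, 246] → cuts [15, 100, 117, 156, 227, 251]

Pooled cuts: [5, 15, 19, 25, 48, 62, 70, 78, 84, 90, 100, 105, 117, 123, 129, 138, 156, 173, 177, 189, 199, 207, 216, 227, 237, 251]

Fragments:
  [0,5): 5 bp
  [5,15): 10 bp
  [15,19): 4 bp
  [19,25): 6 bp
  [25,48): 23 bp
  [48,62): 14 bp
  [62,70): 8 bp
  [70,78): 8 bp
  [78,84): 6 bp
  [84,90): 6 bp
  [90,100): 10 bp
  [100,105): 5 bp
  [105,117): 12 bp
  [117,123): 6 bp
  [123,129): 6 bp
  [129,138): 9 bp
  [138,156): 18 bp
  [156,173): 17 bp
  [173,177): 4 bp
  [177,189): 12 bp
  [189,199): 10 bp
  [199,207): 8 bp
  [207,216): 9 bp
  [216,227): 11 bp
  [227,237): 10 bp
  [237,251): 14 bp
  [251,253): 2 bp

[2,4,4,5,5,6,6,6,6,6,8,8,8,9,9,10,10,10,10,11,12,12,14,14,17,18,23]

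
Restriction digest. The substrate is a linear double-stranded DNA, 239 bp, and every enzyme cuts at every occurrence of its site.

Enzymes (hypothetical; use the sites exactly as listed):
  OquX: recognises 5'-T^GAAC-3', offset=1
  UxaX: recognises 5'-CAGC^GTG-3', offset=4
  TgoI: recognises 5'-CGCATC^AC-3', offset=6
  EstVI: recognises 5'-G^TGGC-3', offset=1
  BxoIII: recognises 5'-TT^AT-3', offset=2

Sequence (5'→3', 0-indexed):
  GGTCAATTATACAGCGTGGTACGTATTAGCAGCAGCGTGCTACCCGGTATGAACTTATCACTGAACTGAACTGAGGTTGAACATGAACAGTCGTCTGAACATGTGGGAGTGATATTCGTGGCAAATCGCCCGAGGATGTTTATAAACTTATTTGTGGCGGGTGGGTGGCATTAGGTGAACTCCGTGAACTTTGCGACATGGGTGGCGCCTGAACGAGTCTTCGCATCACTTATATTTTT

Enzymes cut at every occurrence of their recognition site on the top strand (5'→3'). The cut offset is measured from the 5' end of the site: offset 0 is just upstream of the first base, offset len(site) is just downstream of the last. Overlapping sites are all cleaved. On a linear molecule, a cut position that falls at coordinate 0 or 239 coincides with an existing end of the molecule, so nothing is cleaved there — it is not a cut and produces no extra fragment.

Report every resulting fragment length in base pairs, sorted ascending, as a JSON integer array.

Per-enzyme occurrences:
  OquX TGAAC/1: at [49, 61, 66, 77, 83, 95, 175, 184, 209] ⇒ [50, 62, 67, 78, 84, 96, 176, 185, 210]
  UxaX CAGCGTG/4: at [11, 32] ⇒ [15, 36]
  TgoI CGCATCAC/6: at [221] ⇒ [227]
  EstVI GTGGC/1: at [117, 153, 164, 201] ⇒ [118, 154, 165, 202]
  BxoIII TTAT/2: at [6, 54, 139, 147, 229] ⇒ [8, 56, 141, 149, 231]

Pooled cuts: [8, 15, 36, 50, 56, 62, 67, 78, 84, 96, 118, 141, 149, 154, 165, 176, 185, 202, 210, 227, 231]

Fragments:
  [0,8): 8 bp
  [8,15): 7 bp
  [15,36): 21 bp
  [36,50): 14 bp
  [50,56): 6 bp
  [56,62): 6 bp
  [62,67): 5 bp
  [67,78): 11 bp
  [78,84): 6 bp
  [84,96): 12 bp
  [96,118): 22 bp
  [118,141): 23 bp
  [141,149): 8 bp
  [149,154): 5 bp
  [154,165): 11 bp
  [165,176): 11 bp
  [176,185): 9 bp
  [185,202): 17 bp
  [202,210): 8 bp
  [210,227): 17 bp
  [227,231): 4 bp
  [231,239): 8 bp

[4,5,5,6,6,6,7,8,8,8,8,9,11,11,11,12,14,17,17,21,22,23]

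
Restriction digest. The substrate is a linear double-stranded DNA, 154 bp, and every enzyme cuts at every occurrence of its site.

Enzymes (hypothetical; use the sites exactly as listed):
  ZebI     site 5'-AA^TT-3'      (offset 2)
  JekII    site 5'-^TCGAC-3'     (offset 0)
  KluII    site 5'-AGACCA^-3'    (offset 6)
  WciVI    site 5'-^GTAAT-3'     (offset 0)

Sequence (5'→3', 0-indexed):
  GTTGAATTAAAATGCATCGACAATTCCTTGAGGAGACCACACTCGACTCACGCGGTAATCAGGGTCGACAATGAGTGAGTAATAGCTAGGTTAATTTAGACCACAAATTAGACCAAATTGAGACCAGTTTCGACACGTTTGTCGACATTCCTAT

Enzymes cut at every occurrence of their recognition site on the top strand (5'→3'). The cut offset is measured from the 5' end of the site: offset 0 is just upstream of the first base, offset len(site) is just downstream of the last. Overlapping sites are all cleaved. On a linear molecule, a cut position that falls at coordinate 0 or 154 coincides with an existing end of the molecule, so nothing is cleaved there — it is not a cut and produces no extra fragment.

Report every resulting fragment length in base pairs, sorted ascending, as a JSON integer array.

Site scan:
  ZebI AATT/2: at [4, 21, 92, 105, 115] ⇒ [6, 23, 94, 107, 117]
  JekII TCGAC/0: at [16, 42, 64, 129, 141] ⇒ [16, 42, 64, 129, 141]
  KluII AGACCA/6: at [33, 97, 109, 120] ⇒ [39, 103, 115, 126]
  WciVI GTAAT/0: at [54, 78] ⇒ [54, 78]

Pooled cuts: [6, 16, 23, 39, 42, 54, 64, 78, 94, 103, 107, 115, 117, 126, 129, 141]

Fragments:
  [0,6): 6 bp
  [6,16): 10 bp
  [16,23): 7 bp
  [23,39): 16 bp
  [39,42): 3 bp
  [42,54): 12 bp
  [54,64): 10 bp
  [64,78): 14 bp
  [78,94): 16 bp
  [94,103): 9 bp
  [103,107): 4 bp
  [107,115): 8 bp
  [115,117): 2 bp
  [117,126): 9 bp
  [126,129): 3 bp
  [129,141): 12 bp
  [141,154): 13 bp

[2,3,3,4,6,7,8,9,9,10,10,12,12,13,14,16,16]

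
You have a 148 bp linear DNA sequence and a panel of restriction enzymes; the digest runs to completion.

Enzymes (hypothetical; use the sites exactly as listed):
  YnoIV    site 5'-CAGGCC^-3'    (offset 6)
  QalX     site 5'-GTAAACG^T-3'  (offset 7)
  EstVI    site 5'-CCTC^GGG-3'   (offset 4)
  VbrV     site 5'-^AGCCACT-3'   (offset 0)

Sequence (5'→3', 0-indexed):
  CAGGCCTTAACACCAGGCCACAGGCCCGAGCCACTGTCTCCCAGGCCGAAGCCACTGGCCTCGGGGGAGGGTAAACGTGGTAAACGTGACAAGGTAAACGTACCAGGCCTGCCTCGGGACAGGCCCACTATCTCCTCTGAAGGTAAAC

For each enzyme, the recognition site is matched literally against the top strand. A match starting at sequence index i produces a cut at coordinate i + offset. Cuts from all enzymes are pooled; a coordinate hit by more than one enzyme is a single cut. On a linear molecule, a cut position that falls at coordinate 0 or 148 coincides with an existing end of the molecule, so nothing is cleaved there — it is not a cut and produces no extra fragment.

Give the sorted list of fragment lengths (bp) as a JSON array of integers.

Site scan:
  YnoIV (CAGGCC, off=6): starts [0, 13, 20, 41, 103, 119] → cuts [6, 19, 26, 47, 109, 125]
  QalX (GTAAACGT, off=7): starts [70, 79, 93] → cuts [77, 86, 100]
  EstVI (CCTCGGG, off=4): starts [58, 111] → cuts [62, 115]
  VbrV (AGCCACT, off=0): starts [28, 49] → cuts [28, 49]

All cut coordinates (distinct, sorted): [6, 19, 26, 28, 47, 49, 62, 77, 86, 100, 109, 115, 125]

Fragment lengths:
  [0,6): 6 bp
  [6,19): 13 bp
  [19,26): 7 bp
  [26,28): 2 bp
  [28,47): 19 bp
  [47,49): 2 bp
  [49,62): 13 bp
  [62,77): 15 bp
  [77,86): 9 bp
  [86,100): 14 bp
  [100,109): 9 bp
  [109,115): 6 bp
  [115,125): 10 bp
  [125,148): 23 bp

[2,2,6,6,7,9,9,10,13,13,14,15,19,23]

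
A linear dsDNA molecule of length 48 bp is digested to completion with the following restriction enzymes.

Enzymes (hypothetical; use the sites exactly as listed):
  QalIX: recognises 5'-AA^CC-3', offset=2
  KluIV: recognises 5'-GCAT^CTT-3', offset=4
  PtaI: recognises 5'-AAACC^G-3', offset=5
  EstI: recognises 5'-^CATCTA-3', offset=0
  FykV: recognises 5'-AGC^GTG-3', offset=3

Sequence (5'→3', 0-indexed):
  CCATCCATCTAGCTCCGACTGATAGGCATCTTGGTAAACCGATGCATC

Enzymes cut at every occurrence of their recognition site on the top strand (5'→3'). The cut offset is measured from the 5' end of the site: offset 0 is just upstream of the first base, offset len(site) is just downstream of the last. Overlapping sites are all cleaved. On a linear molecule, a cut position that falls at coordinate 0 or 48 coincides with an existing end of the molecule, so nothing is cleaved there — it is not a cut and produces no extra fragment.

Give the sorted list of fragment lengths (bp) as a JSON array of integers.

Site scan:
  QalIX AACC/2: at [36] ⇒ [38]
  KluIV GCATCTT/4: at [25] ⇒ [29]
  PtaI AAACCG/5: at [35] ⇒ [40]
  EstI CATCTA/0: at [5] ⇒ [5]
  FykV (AGCGTG, off=3): no sites

All cut coordinates (distinct, sorted): [5, 29, 38, 40]

Fragment lengths:
  [0,5): 5 bp
  [5,29): 24 bp
  [29,38): 9 bp
  [38,40): 2 bp
  [40,48): 8 bp

[2,5,8,9,24]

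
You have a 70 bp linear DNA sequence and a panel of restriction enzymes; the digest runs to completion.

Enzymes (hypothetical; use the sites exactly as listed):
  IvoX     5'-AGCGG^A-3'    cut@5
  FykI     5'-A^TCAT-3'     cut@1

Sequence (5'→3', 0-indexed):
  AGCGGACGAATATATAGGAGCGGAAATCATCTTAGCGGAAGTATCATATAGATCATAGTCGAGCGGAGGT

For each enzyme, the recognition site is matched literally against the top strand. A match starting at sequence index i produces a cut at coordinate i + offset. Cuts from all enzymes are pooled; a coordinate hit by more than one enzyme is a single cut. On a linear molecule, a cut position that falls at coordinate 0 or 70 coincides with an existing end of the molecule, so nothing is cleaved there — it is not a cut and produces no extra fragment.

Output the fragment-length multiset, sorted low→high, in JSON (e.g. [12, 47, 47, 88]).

Per-enzyme occurrences:
  IvoX AGCGGA/5: at [0, 18, 33, 61] ⇒ [5, 23, 38, 66]
  FykI ATCAT/1: at [25, 42, 51] ⇒ [26, 43, 52]

Pooled cuts: [5, 23, 26, 38, 43, 52, 66]

Fragment lengths:
  [0,5): 5 bp
  [5,23): 18 bp
  [23,26): 3 bp
  [26,38): 12 bp
  [38,43): 5 bp
  [43,52): 9 bp
  [52,66): 14 bp
  [66,70): 4 bp

[3,4,5,5,9,12,14,18]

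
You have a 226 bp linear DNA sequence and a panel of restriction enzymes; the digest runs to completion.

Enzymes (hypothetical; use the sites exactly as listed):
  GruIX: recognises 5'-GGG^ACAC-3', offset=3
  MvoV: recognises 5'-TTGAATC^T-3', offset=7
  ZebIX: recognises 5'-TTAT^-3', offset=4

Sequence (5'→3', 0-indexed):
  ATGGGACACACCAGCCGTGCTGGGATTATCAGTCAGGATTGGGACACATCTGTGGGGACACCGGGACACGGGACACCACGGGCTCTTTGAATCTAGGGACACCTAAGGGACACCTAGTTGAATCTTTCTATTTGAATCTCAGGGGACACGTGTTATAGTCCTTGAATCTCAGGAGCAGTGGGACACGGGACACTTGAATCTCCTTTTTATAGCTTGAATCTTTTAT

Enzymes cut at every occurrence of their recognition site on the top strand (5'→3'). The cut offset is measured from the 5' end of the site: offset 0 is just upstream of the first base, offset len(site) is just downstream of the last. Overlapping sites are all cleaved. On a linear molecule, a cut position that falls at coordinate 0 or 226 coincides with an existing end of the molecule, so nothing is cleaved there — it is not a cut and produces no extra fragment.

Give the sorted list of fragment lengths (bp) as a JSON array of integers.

[5,5,6,7,7,7,8,10,10,11,11,11,12,14,14,14,14,15,21,24]

Scan for sites:
  GruIX (GGGACAC, off=3): starts [2, 40, 54, 62, 69, 95, 106, 142, 179, 186] → cuts [5, 43, 57, 65, 72, 98, 109, 145, 182, 189]
  MvoV (TTGAATCT, off=7): starts [86, 117, 131, 161, 193, 213] → cuts [93, 124, 138, 168, 200, 220]
  ZebIX (TTAT, off=4): starts [25, 152, 206, 222] → cuts [29, 156, 210] (position 226 is a terminus of the linear molecule — no cut)

Pooled cuts: [5, 29, 43, 57, 65, 72, 93, 98, 109, 124, 138, 145, 156, 168, 182, 189, 200, 210, 220]

Fragments:
  [0,5): 5 bp
  [5,29): 24 bp
  [29,43): 14 bp
  [43,57): 14 bp
  [57,65): 8 bp
  [65,72): 7 bp
  [72,93): 21 bp
  [93,98): 5 bp
  [98,109): 11 bp
  [109,124): 15 bp
  [124,138): 14 bp
  [138,145): 7 bp
  [145,156): 11 bp
  [156,168): 12 bp
  [168,182): 14 bp
  [182,189): 7 bp
  [189,200): 11 bp
  [200,210): 10 bp
  [210,220): 10 bp
  [220,226): 6 bp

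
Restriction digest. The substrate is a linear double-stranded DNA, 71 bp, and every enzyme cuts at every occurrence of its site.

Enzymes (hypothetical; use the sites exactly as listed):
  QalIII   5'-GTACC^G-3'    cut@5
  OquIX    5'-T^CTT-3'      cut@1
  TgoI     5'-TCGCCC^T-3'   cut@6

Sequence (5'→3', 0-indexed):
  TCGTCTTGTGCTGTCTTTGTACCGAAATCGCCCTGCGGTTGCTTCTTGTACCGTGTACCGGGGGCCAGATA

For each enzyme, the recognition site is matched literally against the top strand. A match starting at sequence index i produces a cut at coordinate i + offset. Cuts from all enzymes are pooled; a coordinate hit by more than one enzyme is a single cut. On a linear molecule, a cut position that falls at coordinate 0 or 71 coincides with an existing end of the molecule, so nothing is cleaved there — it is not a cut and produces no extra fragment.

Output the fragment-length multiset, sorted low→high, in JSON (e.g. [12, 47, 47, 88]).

Per-enzyme occurrences:
  QalIII GTACCG/5: at [18, 47, 54] ⇒ [23, 52, 59]
  OquIX TCTT/1: at [3, 13, 43] ⇒ [4, 14, 44]
  TgoI TCGCCCT/6: at [27] ⇒ [33]

Pooled cuts: [4, 14, 23, 33, 44, 52, 59]

Fragments:
  [0,4): 4 bp
  [4,14): 10 bp
  [14,23): 9 bp
  [23,33): 10 bp
  [33,44): 11 bp
  [44,52): 8 bp
  [52,59): 7 bp
  [59,71): 12 bp

[4,7,8,9,10,10,11,12]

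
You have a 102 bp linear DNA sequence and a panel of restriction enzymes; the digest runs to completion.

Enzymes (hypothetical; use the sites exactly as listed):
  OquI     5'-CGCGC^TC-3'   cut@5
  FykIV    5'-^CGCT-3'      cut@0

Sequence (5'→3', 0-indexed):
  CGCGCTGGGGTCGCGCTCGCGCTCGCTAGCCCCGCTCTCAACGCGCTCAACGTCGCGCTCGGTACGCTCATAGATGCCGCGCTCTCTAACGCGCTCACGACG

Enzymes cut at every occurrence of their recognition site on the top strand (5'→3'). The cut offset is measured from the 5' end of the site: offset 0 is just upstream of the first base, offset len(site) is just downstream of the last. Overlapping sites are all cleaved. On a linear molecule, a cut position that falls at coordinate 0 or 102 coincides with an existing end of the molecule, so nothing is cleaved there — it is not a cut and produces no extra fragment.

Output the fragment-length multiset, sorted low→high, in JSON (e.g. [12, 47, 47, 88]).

[1,2,3,3,3,3,3,3,3,6,8,9,9,9,11,11,15]

Scan for sites:
  OquI (CGCGCTC, off=5): starts [11, 17, 41, 53, 77, 89] → cuts [16, 22, 46, 58, 82, 94]
  FykIV (CGCT, off=0): starts [2, 13, 19, 23, 32, 43, 55, 64, 79, 91] → cuts [2, 13, 19, 23, 32, 43, 55, 64, 79, 91]

Pooled cuts: [2, 13, 16, 19, 22, 23, 32, 43, 46, 55, 58, 64, 79, 82, 91, 94]

Fragment lengths:
  [0,2): 2 bp
  [2,13): 11 bp
  [13,16): 3 bp
  [16,19): 3 bp
  [19,22): 3 bp
  [22,23): 1 bp
  [23,32): 9 bp
  [32,43): 11 bp
  [43,46): 3 bp
  [46,55): 9 bp
  [55,58): 3 bp
  [58,64): 6 bp
  [64,79): 15 bp
  [79,82): 3 bp
  [82,91): 9 bp
  [91,94): 3 bp
  [94,102): 8 bp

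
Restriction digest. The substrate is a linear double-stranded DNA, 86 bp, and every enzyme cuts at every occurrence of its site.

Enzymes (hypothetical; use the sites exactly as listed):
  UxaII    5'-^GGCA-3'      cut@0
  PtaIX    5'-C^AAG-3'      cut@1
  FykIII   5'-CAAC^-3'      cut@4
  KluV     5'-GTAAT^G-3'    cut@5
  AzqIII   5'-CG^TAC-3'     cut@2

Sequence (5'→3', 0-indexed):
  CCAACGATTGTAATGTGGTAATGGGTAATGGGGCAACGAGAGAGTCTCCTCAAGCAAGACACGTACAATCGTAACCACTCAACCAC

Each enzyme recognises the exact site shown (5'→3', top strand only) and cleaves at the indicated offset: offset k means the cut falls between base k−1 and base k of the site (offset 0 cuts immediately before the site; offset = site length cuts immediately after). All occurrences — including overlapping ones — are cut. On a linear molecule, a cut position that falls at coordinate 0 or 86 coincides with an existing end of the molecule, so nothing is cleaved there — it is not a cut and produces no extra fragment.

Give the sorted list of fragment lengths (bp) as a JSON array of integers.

[2,3,4,5,6,7,8,8,9,14,20]

Site scan:
  UxaII (GGCA, off=0): starts [31] → cuts [31]
  PtaIX (CAAG, off=1): starts [50, 54] → cuts [51, 55]
  FykIII (CAAC, off=4): starts [1, 33, 79] → cuts [5, 37, 83]
  KluV (GTAATG, off=5): starts [9, 17, 24] → cuts [14, 22, 29]
  AzqIII (CGTAC, off=2): starts [61] → cuts [63]

All cut coordinates (distinct, sorted): [5, 14, 22, 29, 31, 37, 51, 55, 63, 83]

Fragments:
  [0,5): 5 bp
  [5,14): 9 bp
  [14,22): 8 bp
  [22,29): 7 bp
  [29,31): 2 bp
  [31,37): 6 bp
  [37,51): 14 bp
  [51,55): 4 bp
  [55,63): 8 bp
  [63,83): 20 bp
  [83,86): 3 bp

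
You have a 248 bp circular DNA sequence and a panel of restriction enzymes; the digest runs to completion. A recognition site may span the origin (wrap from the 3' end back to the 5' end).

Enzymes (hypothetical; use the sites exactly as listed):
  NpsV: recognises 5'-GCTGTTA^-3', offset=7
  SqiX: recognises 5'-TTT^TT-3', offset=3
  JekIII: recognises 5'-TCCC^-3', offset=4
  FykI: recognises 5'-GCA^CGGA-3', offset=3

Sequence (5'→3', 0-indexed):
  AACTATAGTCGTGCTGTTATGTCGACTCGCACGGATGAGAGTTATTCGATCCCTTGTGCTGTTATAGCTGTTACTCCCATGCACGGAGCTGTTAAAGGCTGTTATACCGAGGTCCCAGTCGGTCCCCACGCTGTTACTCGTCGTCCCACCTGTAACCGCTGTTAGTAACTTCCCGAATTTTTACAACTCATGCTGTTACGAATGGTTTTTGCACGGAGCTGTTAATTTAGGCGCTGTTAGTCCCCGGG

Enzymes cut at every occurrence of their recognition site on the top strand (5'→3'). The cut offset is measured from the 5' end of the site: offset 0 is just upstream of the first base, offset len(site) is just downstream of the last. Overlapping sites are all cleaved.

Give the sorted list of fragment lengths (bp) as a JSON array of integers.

Per-enzyme occurrences:
  NpsV (GCTGTTA, off=7): starts [12, 57, 66, 87, 97, 129, 157, 191, 217, 232] → cuts [19, 64, 73, 94, 104, 136, 164, 198, 224, 239]
  SqiX (TTTTT, off=3): starts [177, 205] → cuts [180, 208]
  JekIII (TCCC, off=4): starts [49, 74, 112, 122, 143, 170, 240] → cuts [53, 78, 116, 126, 147, 174, 244]
  FykI (GCACGGA, off=3): starts [28, 80, 210] → cuts [31, 83, 213]

Pooled cuts: [19, 31, 53, 64, 73, 78, 83, 94, 104, 116, 126, 136, 147, 164, 174, 180, 198, 208, 213, 224, 239, 244]

Fragment lengths:
  19→31: 12 bp
  31→53: 22 bp
  53→64: 11 bp
  64→73: 9 bp
  73→78: 5 bp
  78→83: 5 bp
  83→94: 11 bp
  94→104: 10 bp
  104→116: 12 bp
  116→126: 10 bp
  126→136: 10 bp
  136→147: 11 bp
  147→164: 17 bp
  164→174: 10 bp
  174→180: 6 bp
  180→198: 18 bp
  198→208: 10 bp
  208→213: 5 bp
  213→224: 11 bp
  224→239: 15 bp
  239→244: 5 bp
  244→19 (wrap): 248-244+19 = 23 bp

[5,5,5,5,6,9,10,10,10,10,10,11,11,11,11,12,12,15,17,18,22,23]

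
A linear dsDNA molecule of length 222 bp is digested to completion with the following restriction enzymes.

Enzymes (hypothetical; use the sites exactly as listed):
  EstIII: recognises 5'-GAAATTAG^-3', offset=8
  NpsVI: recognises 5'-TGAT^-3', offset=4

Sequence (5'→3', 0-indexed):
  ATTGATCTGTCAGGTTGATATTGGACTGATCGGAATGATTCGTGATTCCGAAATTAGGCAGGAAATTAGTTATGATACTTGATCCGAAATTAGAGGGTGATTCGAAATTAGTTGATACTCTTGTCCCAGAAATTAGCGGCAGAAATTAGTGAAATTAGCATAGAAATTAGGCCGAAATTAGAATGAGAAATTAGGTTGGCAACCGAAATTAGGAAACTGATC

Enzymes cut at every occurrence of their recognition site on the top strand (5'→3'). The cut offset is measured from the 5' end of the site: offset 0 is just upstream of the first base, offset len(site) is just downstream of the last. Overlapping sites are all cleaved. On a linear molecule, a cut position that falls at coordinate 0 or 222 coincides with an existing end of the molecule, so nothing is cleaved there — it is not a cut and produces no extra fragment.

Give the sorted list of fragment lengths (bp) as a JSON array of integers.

[1,5,6,7,7,7,8,9,9,9,10,10,11,11,11,12,12,13,13,13,18,20]

Scan for sites:
  EstIII (GAAATTAG, off=8): starts [49, 61, 85, 103, 128, 141, 150, 162, 173, 186, 204] → cuts [57, 69, 93, 111, 136, 149, 158, 170, 181, 194, 212]
  NpsVI (TGAT, off=4): starts [2, 15, 26, 35, 42, 72, 79, 97, 112, 217] → cuts [6, 19, 30, 39, 46, 76, 83, 101, 116, 221]

Pooled cuts: [6, 19, 30, 39, 46, 57, 69, 76, 83, 93, 101, 111, 116, 136, 149, 158, 170, 181, 194, 212, 221]

Fragments:
  [0,6): 6 bp
  [6,19): 13 bp
  [19,30): 11 bp
  [30,39): 9 bp
  [39,46): 7 bp
  [46,57): 11 bp
  [57,69): 12 bp
  [69,76): 7 bp
  [76,83): 7 bp
  [83,93): 10 bp
  [93,101): 8 bp
  [101,111): 10 bp
  [111,116): 5 bp
  [116,136): 20 bp
  [136,149): 13 bp
  [149,158): 9 bp
  [158,170): 12 bp
  [170,181): 11 bp
  [181,194): 13 bp
  [194,212): 18 bp
  [212,221): 9 bp
  [221,222): 1 bp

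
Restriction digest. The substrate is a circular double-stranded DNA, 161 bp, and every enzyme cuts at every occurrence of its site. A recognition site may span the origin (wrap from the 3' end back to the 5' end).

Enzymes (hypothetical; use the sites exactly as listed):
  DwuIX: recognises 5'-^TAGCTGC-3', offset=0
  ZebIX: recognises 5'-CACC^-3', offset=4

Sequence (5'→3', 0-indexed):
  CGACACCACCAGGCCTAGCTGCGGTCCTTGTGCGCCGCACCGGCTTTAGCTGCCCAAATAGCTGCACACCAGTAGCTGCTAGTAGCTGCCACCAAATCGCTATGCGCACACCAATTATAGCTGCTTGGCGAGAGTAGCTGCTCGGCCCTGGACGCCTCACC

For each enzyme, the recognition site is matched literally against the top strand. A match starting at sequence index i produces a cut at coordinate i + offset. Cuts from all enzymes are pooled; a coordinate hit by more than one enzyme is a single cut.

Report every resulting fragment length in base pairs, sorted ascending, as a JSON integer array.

[2,3,5,5,5,7,10,11,12,12,17,19,26,27]

Per-enzyme occurrences:
  DwuIX (TAGCTGC, off=0): starts [15, 46, 58, 72, 82, 117, 134] → cuts [15, 46, 58, 72, 82, 117, 134]
  ZebIX (CACC, off=4): starts [3, 6, 37, 66, 89, 108, 157] → cuts [0, 7, 10, 41, 70, 93, 112]

Pooled cuts: [0, 7, 10, 15, 41, 46, 58, 70, 72, 82, 93, 112, 117, 134]

Fragment lengths:
  0→7: 7 bp
  7→10: 3 bp
  10→15: 5 bp
  15→41: 26 bp
  41→46: 5 bp
  46→58: 12 bp
  58→70: 12 bp
  70→72: 2 bp
  72→82: 10 bp
  82→93: 11 bp
  93→112: 19 bp
  112→117: 5 bp
  117→134: 17 bp
  134→0 (wrap): 161-134+0 = 27 bp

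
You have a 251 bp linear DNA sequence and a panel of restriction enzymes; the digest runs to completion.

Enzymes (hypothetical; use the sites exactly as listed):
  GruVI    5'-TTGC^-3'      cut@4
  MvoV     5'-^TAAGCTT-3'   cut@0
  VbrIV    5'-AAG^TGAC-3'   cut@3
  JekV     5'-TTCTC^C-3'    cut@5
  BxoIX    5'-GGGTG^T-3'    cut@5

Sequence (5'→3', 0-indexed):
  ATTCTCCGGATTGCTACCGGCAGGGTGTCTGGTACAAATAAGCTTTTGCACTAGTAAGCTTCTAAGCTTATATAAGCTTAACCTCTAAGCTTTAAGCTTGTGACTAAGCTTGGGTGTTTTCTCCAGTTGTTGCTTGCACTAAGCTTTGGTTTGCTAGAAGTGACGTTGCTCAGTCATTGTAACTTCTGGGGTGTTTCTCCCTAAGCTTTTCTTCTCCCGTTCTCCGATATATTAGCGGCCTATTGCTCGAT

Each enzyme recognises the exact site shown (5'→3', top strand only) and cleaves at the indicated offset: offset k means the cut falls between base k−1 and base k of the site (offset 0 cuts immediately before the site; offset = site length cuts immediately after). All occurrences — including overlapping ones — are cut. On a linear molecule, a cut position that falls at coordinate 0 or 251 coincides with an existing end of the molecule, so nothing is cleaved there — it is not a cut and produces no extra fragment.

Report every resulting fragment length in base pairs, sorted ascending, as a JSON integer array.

Scan for sites:
  GruVI TTGC/4: at [10, 45, 129, 133, 150, 165, 242] ⇒ [14, 49, 133, 137, 154, 169, 246]
  MvoV TAAGCTT/0: at [38, 54, 62, 72, 85, 92, 104, 139, 201] ⇒ [38, 54, 62, 72, 85, 92, 104, 139, 201]
  VbrIV AAGTGAC/3: at [157] ⇒ [160]
  JekV TTCTCC/5: at [1, 118, 194, 211, 219] ⇒ [6, 123, 199, 216, 224]
  BxoIX GGGTGT/5: at [22, 111, 188] ⇒ [27, 116, 193]

Pooled cuts: [6, 14, 27, 38, 49, 54, 62, 72, 85, 92, 104, 116, 123, 133, 137, 139, 154, 160, 169, 193, 199, 201, 216, 224, 246]

Fragments:
  [0,6): 6 bp
  [6,14): 8 bp
  [14,27): 13 bp
  [27,38): 11 bp
  [38,49): 11 bp
  [49,54): 5 bp
  [54,62): 8 bp
  [62,72): 10 bp
  [72,85): 13 bp
  [85,92): 7 bp
  [92,104): 12 bp
  [104,116): 12 bp
  [116,123): 7 bp
  [123,133): 10 bp
  [133,137): 4 bp
  [137,139): 2 bp
  [139,154): 15 bp
  [154,160): 6 bp
  [160,169): 9 bp
  [169,193): 24 bp
  [193,199): 6 bp
  [199,201): 2 bp
  [201,216): 15 bp
  [216,224): 8 bp
  [224,246): 22 bp
  [246,251): 5 bp

[2,2,4,5,5,6,6,6,7,7,8,8,8,9,10,10,11,11,12,12,13,13,15,15,22,24]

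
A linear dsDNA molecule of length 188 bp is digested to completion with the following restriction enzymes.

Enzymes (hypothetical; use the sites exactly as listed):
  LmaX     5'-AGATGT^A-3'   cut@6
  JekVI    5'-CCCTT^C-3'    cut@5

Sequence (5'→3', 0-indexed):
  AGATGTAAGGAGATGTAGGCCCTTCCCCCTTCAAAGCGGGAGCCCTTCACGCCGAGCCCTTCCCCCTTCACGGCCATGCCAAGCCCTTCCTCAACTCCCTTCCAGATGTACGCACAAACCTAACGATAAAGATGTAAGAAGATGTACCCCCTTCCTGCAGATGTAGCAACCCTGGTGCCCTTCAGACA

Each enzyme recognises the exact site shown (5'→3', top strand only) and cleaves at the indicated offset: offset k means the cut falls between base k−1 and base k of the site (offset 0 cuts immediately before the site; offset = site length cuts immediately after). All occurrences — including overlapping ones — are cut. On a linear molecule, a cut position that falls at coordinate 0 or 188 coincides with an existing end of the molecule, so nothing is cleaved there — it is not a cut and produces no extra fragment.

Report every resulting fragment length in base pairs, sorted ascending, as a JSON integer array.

[6,6,7,7,8,8,8,10,10,11,13,14,16,18,20,26]

Per-enzyme occurrences:
  LmaX AGATGTA/6: at [0, 10, 103, 129, 139, 158] ⇒ [6, 16, 109, 135, 145, 164]
  JekVI CCCTTC/5: at [19, 26, 42, 56, 63, 83, 96, 148, 177] ⇒ [24, 31, 47, 61, 68, 88, 101, 153, 182]

All cut coordinates (distinct, sorted): [6, 16, 24, 31, 47, 61, 68, 88, 101, 109, 135, 145, 153, 164, 182]

Fragments:
  [0,6): 6 bp
  [6,16): 10 bp
  [16,24): 8 bp
  [24,31): 7 bp
  [31,47): 16 bp
  [47,61): 14 bp
  [61,68): 7 bp
  [68,88): 20 bp
  [88,101): 13 bp
  [101,109): 8 bp
  [109,135): 26 bp
  [135,145): 10 bp
  [145,153): 8 bp
  [153,164): 11 bp
  [164,182): 18 bp
  [182,188): 6 bp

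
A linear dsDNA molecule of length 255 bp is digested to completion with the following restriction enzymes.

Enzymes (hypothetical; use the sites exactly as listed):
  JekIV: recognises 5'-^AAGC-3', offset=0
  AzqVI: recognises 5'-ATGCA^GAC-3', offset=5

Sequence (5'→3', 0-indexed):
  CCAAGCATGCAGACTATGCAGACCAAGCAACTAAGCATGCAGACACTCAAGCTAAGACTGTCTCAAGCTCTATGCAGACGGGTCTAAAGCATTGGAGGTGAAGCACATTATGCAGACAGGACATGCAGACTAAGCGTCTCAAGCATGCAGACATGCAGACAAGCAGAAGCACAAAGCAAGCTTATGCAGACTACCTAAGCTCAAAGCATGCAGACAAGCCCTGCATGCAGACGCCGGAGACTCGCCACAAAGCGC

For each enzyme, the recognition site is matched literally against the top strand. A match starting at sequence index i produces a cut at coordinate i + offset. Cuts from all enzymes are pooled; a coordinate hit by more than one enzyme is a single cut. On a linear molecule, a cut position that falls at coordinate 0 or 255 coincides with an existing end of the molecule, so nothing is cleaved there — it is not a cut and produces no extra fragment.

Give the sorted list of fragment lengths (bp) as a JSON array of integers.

Site scan:
  JekIV (AAGC, off=0): starts [2, 24, 32, 48, 64, 86, 100, 131, 140, 160, 166, 173, 177, 196, 203, 215, 249] → cuts [2, 24, 32, 48, 64, 86, 100, 131, 140, 160, 166, 173, 177, 196, 203, 215, 249]
  AzqVI (ATGCAGAC, off=5): starts [6, 15, 36, 71, 109, 122, 144, 152, 183, 207, 224] → cuts [11, 20, 41, 76, 114, 127, 149, 157, 188, 212, 229]

All cut coordinates (distinct, sorted): [2, 11, 20, 24, 32, 41, 48, 64, 76, 86, 100, 114, 127, 131, 140, 149, 157, 160, 166, 173, 177, 188, 196, 203, 212, 215, 229, 249]

Fragments:
  [0,2): 2 bp
  [2,11): 9 bp
  [11,20): 9 bp
  [20,24): 4 bp
  [24,32): 8 bp
  [32,41): 9 bp
  [41,48): 7 bp
  [48,64): 16 bp
  [64,76): 12 bp
  [76,86): 10 bp
  [86,100): 14 bp
  [100,114): 14 bp
  [114,127): 13 bp
  [127,131): 4 bp
  [131,140): 9 bp
  [140,149): 9 bp
  [149,157): 8 bp
  [157,160): 3 bp
  [160,166): 6 bp
  [166,173): 7 bp
  [173,177): 4 bp
  [177,188): 11 bp
  [188,196): 8 bp
  [196,203): 7 bp
  [203,212): 9 bp
  [212,215): 3 bp
  [215,229): 14 bp
  [229,249): 20 bp
  [249,255): 6 bp

[2,3,3,4,4,4,6,6,7,7,7,8,8,8,9,9,9,9,9,9,10,11,12,13,14,14,14,16,20]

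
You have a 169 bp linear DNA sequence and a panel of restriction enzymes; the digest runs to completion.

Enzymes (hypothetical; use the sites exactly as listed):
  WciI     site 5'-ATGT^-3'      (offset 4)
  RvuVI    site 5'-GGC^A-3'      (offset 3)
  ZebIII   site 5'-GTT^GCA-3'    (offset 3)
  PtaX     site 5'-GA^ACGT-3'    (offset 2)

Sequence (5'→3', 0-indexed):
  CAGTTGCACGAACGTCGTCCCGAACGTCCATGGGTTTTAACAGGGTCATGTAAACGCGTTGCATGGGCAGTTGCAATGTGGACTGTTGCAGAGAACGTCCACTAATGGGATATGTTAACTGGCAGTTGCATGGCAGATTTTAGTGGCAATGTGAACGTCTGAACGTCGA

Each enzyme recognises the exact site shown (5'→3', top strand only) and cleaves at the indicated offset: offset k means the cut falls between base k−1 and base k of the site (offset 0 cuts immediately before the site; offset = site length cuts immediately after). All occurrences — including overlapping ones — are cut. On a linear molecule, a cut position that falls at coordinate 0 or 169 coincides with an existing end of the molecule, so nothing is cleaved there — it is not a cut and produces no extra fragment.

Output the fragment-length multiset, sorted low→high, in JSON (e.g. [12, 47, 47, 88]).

Site scan:
  WciI (ATGT, off=4): starts [47, 75, 111, 148] → cuts [51, 79, 115, 152]
  RvuVI (GGCA, off=3): starts [65, 120, 131, 144] → cuts [68, 123, 134, 147]
  ZebIII (GTTGCA, off=3): starts [2, 57, 69, 84, 124] → cuts [5, 60, 72, 87, 127]
  PtaX (GAACGT, off=2): starts [9, 21, 92, 152, 160] → cuts [11, 23, 94, 154, 162]

Pooled cuts: [5, 11, 23, 51, 60, 68, 72, 79, 87, 94, 115, 123, 127, 134, 147, 152, 154, 162]

Fragments:
  [0,5): 5 bp
  [5,11): 6 bp
  [11,23): 12 bp
  [23,51): 28 bp
  [51,60): 9 bp
  [60,68): 8 bp
  [68,72): 4 bp
  [72,79): 7 bp
  [79,87): 8 bp
  [87,94): 7 bp
  [94,115): 21 bp
  [115,123): 8 bp
  [123,127): 4 bp
  [127,134): 7 bp
  [134,147): 13 bp
  [147,152): 5 bp
  [152,154): 2 bp
  [154,162): 8 bp
  [162,169): 7 bp

[2,4,4,5,5,6,7,7,7,7,8,8,8,8,9,12,13,21,28]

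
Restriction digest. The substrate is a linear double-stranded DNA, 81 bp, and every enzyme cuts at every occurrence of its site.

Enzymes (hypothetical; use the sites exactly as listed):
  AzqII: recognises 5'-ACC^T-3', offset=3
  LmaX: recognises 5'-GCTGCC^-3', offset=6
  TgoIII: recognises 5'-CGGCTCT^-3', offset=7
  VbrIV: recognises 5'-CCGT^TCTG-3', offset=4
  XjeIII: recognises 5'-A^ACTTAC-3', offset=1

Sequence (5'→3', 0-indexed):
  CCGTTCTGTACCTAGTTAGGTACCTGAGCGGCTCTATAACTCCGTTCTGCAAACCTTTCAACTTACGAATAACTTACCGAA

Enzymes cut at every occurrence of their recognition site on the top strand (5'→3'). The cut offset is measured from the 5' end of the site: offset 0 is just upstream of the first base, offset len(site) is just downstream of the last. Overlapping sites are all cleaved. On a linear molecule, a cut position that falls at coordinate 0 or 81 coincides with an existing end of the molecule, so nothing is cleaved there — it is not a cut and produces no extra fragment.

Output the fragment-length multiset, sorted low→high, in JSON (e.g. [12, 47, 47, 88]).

Per-enzyme occurrences:
  AzqII ACCT/3: at [9, 21, 52] ⇒ [12, 24, 55]
  LmaX (GCTGCC, off=6): no sites
  TgoIII CGGCTCT/7: at [28] ⇒ [35]
  VbrIV CCGTTCTG/4: at [0, 41] ⇒ [4, 45]
  XjeIII AACTTAC/1: at [59, 70] ⇒ [60, 71]

All cut coordinates (distinct, sorted): [4, 12, 24, 35, 45, 55, 60, 71]

Fragments:
  [0,4): 4 bp
  [4,12): 8 bp
  [12,24): 12 bp
  [24,35): 11 bp
  [35,45): 10 bp
  [45,55): 10 bp
  [55,60): 5 bp
  [60,71): 11 bp
  [71,81): 10 bp

[4,5,8,10,10,10,11,11,12]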